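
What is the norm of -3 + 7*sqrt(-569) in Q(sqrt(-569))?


N(a + b*sqrt(d)) = a^2 - d*b^2
= (-3)^2 - (-569)*(7)^2
= 9 + 27881
= 27890

27890


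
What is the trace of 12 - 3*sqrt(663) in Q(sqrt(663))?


Tr(a + b*sqrt(d)) = (a + b*sqrt(d)) + (a - b*sqrt(d)) = 2a
= 2 * (12)
= 24

24


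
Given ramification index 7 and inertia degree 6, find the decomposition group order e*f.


|D_P| = e * f
= 7 * 6
= 42

42


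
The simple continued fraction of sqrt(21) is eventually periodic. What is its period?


Run the CF algorithm for sqrt(21).
a_0 = floor(sqrt(21)) = 4; set m_0=0, q_0=1.
Recurrence: m' = q*a - m,  q' = (d - m'^2)/q,  a' = floor((a_0 + m')/q').
  step 1: m=4, q=5, a=1
  step 2: m=1, q=4, a=1
  step 3: m=3, q=3, a=2
  step 4: m=3, q=4, a=1
  step 5: m=1, q=5, a=1
  step 6: m=4, q=1, a=8
a_6 = 2*a_0 = 8, so the period closes here.
sqrt(21) = [4; 1, 1, 2, 1, 1, 8]
Period length = 6

6


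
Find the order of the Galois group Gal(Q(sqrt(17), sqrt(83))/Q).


The 2 square roots of distinct primes are multiplicatively independent over Q,
so [K:Q] = 2^2 and Gal(K/Q) is isomorphic to (Z/2Z)^2.
|Gal| = 2^2 = 4

4


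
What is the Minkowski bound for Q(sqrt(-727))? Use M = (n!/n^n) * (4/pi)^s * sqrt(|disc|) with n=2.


d = -727, d mod 4 = 1, so disc(K) = d = -727; |disc(K)| = 727
Imaginary quadratic field, so n = 2, s = r2 = 1, r1 = 0
M = (n!/n^n) * (4/pi)^s * sqrt(|disc(K)|) = (2!/2^2) * (4/pi)^1 * sqrt(727)
= 0.5 * 1.273240 * 26.962938
= 17.1651

17.1651


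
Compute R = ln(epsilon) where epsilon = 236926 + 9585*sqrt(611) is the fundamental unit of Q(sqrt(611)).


epsilon = 236926 + 9585*sqrt(611)
= 473852.0000
R = ln(473852.0000)
= 13.0687

13.0687


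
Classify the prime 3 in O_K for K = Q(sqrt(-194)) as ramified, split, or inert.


K = Q(sqrt(-194)). Since d mod 4 = 2, disc(K) = -776.
Check p | disc: -776 mod 3 = 1.
p does not divide disc. Compute Legendre symbol (d/p):
1^((3-1)/2) mod 3 = 1
(d/p) = 1, so p splits: (p) = P*P' with e=1, f=1, g=2.
Therefore p is split.

split


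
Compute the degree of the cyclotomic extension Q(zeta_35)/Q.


The degree equals Euler's totient phi(35).
35 = 5 * 7
phi(35) = 24

24


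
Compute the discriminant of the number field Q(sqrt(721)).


For K = Q(sqrt(d)) with d squarefree: disc(K) = d if d = 1 mod 4, and disc(K) = 4d if d = 2 or 3 mod 4.
Here d = 721, and d mod 4 = 1.
d = 1 mod 4 (O_K = Z[(1+sqrt(d))/2]), so disc(K) = d = 721

721


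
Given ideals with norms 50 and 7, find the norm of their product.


N(IJ) = N(I) * N(J)
= 50 * 7
= 350

350


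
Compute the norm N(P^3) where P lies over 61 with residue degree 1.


N(P^a) = p^(a*f)
= 61^(3*1)
= 61^3
= 226981

226981


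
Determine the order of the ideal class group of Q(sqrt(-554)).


K = Q(sqrt(-554)). d mod 4 = 2, so D = disc(K) = 4d = -2216
h(K) equals the number of primitive reduced positive-definite forms (a, b, c) = a*x^2 + b*x*y + c*y^2 with b^2 - 4ac = D,
where reduced means |b| <= a <= c, with b >= 0 whenever |b| = a or a = c, and primitive means gcd(a, b, c) = 1.
Reduced forces 3a^2 <= |D| = 2216, so 1 <= a <= 27; b must have the parity of D, and c = (b^2 - D)/(4a) must be an integer >= a.
Enumerate a = 1..27, b in [-a, a]:
  a=1: (1, 0, 554)  [1]
  a=2: (2, 0, 277)  [1]
  a=3: (3, -2, 185), (3, 2, 185)  [2]
  a=4: none
  a=5: (5, -2, 111), (5, 2, 111)  [2]
  a=6: (6, -4, 93), (6, 4, 93)  [2]
  a=7..8: none
  a=9: (9, -4, 62), (9, 4, 62)  [2]
  a=10: (10, -8, 57), (10, 8, 57)  [2]
  a=11..14: none
  a=15: (15, -8, 38), (15, -2, 37), (15, 2, 37), (15, 8, 38)  [4]
  a=16..17: none
  a=18: (18, -4, 31), (18, 4, 31)  [2]
  a=19: (19, -8, 30), (19, 8, 30)  [2]
  a=20..24: none
  a=25: (25, -22, 27), (25, 22, 27)  [2]
  a=26..27: none
Total reduced forms: 1 + 1 + 2 + 2 + 2 + 2 + 2 + 4 + 2 + 2 + 2 = 22
h = 22

22


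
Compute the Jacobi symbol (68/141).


Compute (68/141) via quadratic reciprocity:
  pull out 2: (2/141) = -1  (since 141 mod 8 = 5)
  pull out 2: (2/141) = -1  (since 141 mod 8 = 5)
  reciprocity: (17/141) -> +(141/17)
  reduce: (5/17)
  reciprocity: (5/17) -> +(17/5)
  reduce: (2/5)
  pull out 2: (2/5) = -1  (since 5 mod 8 = 5)
  (1/5) = 1
Product of signs = -1

-1


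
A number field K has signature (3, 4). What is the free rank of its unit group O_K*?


By Dirichlet's unit theorem:
rank = r1 + r2 - 1
= 3 + 4 - 1
= 6

6


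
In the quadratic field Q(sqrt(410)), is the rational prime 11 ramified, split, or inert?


K = Q(sqrt(410)). Since d mod 4 = 2, disc(K) = 1640.
Check p | disc: 1640 mod 11 = 1.
p does not divide disc. Compute Legendre symbol (d/p):
3^((11-1)/2) mod 11 = 1
(d/p) = 1, so p splits: (p) = P*P' with e=1, f=1, g=2.
Therefore p is split.

split


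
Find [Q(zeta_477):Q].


The degree equals Euler's totient phi(477).
477 = 3^2 * 53
phi(477) = 312

312


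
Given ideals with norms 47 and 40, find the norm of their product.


N(IJ) = N(I) * N(J)
= 47 * 40
= 1880

1880


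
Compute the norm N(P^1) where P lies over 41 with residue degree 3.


N(P^a) = p^(a*f)
= 41^(1*3)
= 41^3
= 68921

68921


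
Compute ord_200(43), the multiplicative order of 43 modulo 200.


We want ord_200(43), the smallest k >= 1 with 43^k = 1 mod 200.
n = 200 = 2^3 * 5^2, phi(200) = 80; the order divides phi(n).
Divisors of 80: 1, 2, 4, 5, 8, 10, 16, 20, 40, 80
Repeated squaring mod 200: 43^1 = 43, 43^2 = 49, 43^4 = 1, 43^8 = 1, 43^16 = 1, 43^32 = 1, 43^64 = 1
Test divisors in increasing order:
  k=1: 43^1 = 43 mod 200
  k=2: 43^2 = 49 mod 200
  k=4: 43^4 = 1 mod 200  <- first divisor giving 1
Order = 4

4


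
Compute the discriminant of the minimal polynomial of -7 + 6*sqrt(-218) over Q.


The element -7 + 6*sqrt(-218) has minimal polynomial:
x^2 + 14*x + 7897
Discriminant = (14)^2 - 4*(7897)
= 196 - 31588
= -31392

-31392


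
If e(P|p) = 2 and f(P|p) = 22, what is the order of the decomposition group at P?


|D_P| = e * f
= 2 * 22
= 44

44


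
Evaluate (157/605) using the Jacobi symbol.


Compute (157/605) via quadratic reciprocity:
  reciprocity: (157/605) -> +(605/157)
  reduce: (134/157)
  pull out 2: (2/157) = -1  (since 157 mod 8 = 5)
  reciprocity: (67/157) -> +(157/67)
  reduce: (23/67)
  reciprocity: (23/67) -> -(67/23)
  reduce: (21/23)
  reciprocity: (21/23) -> +(23/21)
  reduce: (2/21)
  pull out 2: (2/21) = -1  (since 21 mod 8 = 5)
  (1/21) = 1
Product of signs = -1

-1


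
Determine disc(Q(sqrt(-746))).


For K = Q(sqrt(d)) with d squarefree: disc(K) = d if d = 1 mod 4, and disc(K) = 4d if d = 2 or 3 mod 4.
Here d = -746, and d mod 4 = 2.
d = 2 mod 4, not 1 (O_K = Z[sqrt(d)]), so disc(K) = 4d = 4 * (-746) = -2984

-2984


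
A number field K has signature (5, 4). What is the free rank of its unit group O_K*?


By Dirichlet's unit theorem:
rank = r1 + r2 - 1
= 5 + 4 - 1
= 8

8


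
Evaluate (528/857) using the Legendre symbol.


p = 857 is prime, so compute (528/857) with the reciprocity algorithm (Jacobi-symbol steps: pull out 2s via (2/n), flip via reciprocity, reduce):
  pull out 2: (2/857) = +1  (since 857 mod 8 = 1)
  pull out 2: (2/857) = +1  (since 857 mod 8 = 1)
  pull out 2: (2/857) = +1  (since 857 mod 8 = 1)
  pull out 2: (2/857) = +1  (since 857 mod 8 = 1)
  reciprocity: (33/857) -> +(857/33)
  reduce: (32/33)
  pull out 2: (2/33) = +1  (since 33 mod 8 = 1)
  pull out 2: (2/33) = +1  (since 33 mod 8 = 1)
  pull out 2: (2/33) = +1  (since 33 mod 8 = 1)
  pull out 2: (2/33) = +1  (since 33 mod 8 = 1)
  pull out 2: (2/33) = +1  (since 33 mod 8 = 1)
  (1/33) = 1
Product of signs = 1
(528/857) = 1

1


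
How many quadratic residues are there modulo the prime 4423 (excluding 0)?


For prime p, the number of non-zero quadratic residues is (p-1)/2.
= (4423-1)/2
= 2211

2211


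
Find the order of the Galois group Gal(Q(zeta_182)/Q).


|Gal(Q(zeta_182)/Q)| = phi(182)
= 72

72


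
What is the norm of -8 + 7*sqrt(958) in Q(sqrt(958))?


N(a + b*sqrt(d)) = a^2 - d*b^2
= (-8)^2 - (958)*(7)^2
= 64 - 46942
= -46878

-46878


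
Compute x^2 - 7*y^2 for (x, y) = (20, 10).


x^2 - d*y^2
= 20^2 - 7*10^2
= 400 - 700
= -300

-300


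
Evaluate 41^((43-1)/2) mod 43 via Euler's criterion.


p = 43 is prime and the exponent is (p-1)/2 = 21, so by Euler's criterion 41^21 = (41/43) = +1 or -1 mod 43.
Compute by square-and-multiply:
  21 = 16 + 4 + 1 (binary 10101)
  Repeated squaring mod 43: 41^1 = 41, 41^2 = 4, 41^4 = 16, 41^8 = 41, 41^16 = 4
  41^21 = 41^16 * 41^4 * 41^1 = 4 * 16 * 41 mod 43
    4 * 16 = 64 = 21 mod 43
    21 * 41 = 861 = 1 mod 43
  41^21 = 1 mod 43
Result 1: 41 is a quadratic residue mod 43.
41^21 mod 43 = 1

1


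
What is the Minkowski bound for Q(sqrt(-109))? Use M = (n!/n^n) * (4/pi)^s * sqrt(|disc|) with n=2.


d = -109, d mod 4 = 3, so disc(K) = 4d = -436; |disc(K)| = 436
Imaginary quadratic field, so n = 2, s = r2 = 1, r1 = 0
M = (n!/n^n) * (4/pi)^s * sqrt(|disc(K)|) = (2!/2^2) * (4/pi)^1 * sqrt(436)
= 0.5 * 1.273240 * 20.880613
= 13.2930

13.2930


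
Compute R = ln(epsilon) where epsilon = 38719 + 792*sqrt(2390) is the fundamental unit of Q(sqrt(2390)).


epsilon = 38719 + 792*sqrt(2390)
= 77438.0000
R = ln(77438.0000)
= 11.2572

11.2572


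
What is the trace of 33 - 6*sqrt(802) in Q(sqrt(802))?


Tr(a + b*sqrt(d)) = (a + b*sqrt(d)) + (a - b*sqrt(d)) = 2a
= 2 * (33)
= 66

66


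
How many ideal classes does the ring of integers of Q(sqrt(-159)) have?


K = Q(sqrt(-159)). d mod 4 = 1, so D = disc(K) = d = -159
h(K) equals the number of primitive reduced positive-definite forms (a, b, c) = a*x^2 + b*x*y + c*y^2 with b^2 - 4ac = D,
where reduced means |b| <= a <= c, with b >= 0 whenever |b| = a or a = c, and primitive means gcd(a, b, c) = 1.
Reduced forces 3a^2 <= |D| = 159, so 1 <= a <= 7; b must have the parity of D, and c = (b^2 - D)/(4a) must be an integer >= a.
Enumerate a = 1..7, b in [-a, a]:
  a=1: (1, 1, 40)  [1]
  a=2: (2, -1, 20), (2, 1, 20)  [2]
  a=3: (3, 3, 14)  [1]
  a=4: (4, -1, 10), (4, 1, 10)  [2]
  a=5: (5, -1, 8), (5, 1, 8)  [2]
  a=6: (6, -3, 7), (6, 3, 7)  [2]
  a=7: none
Total reduced forms: 1 + 2 + 1 + 2 + 2 + 2 = 10
h = 10

10


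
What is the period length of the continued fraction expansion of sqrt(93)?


Run the CF algorithm for sqrt(93).
a_0 = floor(sqrt(93)) = 9; set m_0=0, q_0=1.
Recurrence: m' = q*a - m,  q' = (d - m'^2)/q,  a' = floor((a_0 + m')/q').
  step 1: m=9, q=12, a=1
  step 2: m=3, q=7, a=1
  step 3: m=4, q=11, a=1
  step 4: m=7, q=4, a=4
  step 5: m=9, q=3, a=6
  step 6: m=9, q=4, a=4
  step 7: m=7, q=11, a=1
  step 8: m=4, q=7, a=1
  step 9: m=3, q=12, a=1
  step 10: m=9, q=1, a=18
a_10 = 2*a_0 = 18, so the period closes here.
sqrt(93) = [9; 1, 1, 1, 4, 6, 4, 1, 1, 1, 18]
Period length = 10

10


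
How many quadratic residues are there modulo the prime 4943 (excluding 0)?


For prime p, the number of non-zero quadratic residues is (p-1)/2.
= (4943-1)/2
= 2471

2471


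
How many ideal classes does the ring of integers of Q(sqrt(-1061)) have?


K = Q(sqrt(-1061)). d mod 4 = 3, so D = disc(K) = 4d = -4244
h(K) equals the number of primitive reduced positive-definite forms (a, b, c) = a*x^2 + b*x*y + c*y^2 with b^2 - 4ac = D,
where reduced means |b| <= a <= c, with b >= 0 whenever |b| = a or a = c, and primitive means gcd(a, b, c) = 1.
Reduced forces 3a^2 <= |D| = 4244, so 1 <= a <= 37; b must have the parity of D, and c = (b^2 - D)/(4a) must be an integer >= a.
Enumerate a = 1..37, b in [-a, a]:
  a=1: (1, 0, 1061)  [1]
  a=2: (2, 2, 531)  [1]
  a=3: (3, -2, 354), (3, 2, 354)  [2]
  a=4: none
  a=5: (5, -4, 213), (5, 4, 213)  [2]
  a=6: (6, -2, 177), (6, 2, 177)  [2]
  a=7..8: none
  a=9: (9, -2, 118), (9, 2, 118)  [2]
  a=10: (10, -6, 107), (10, 6, 107)  [2]
  a=11..14: none
  a=15: (15, -14, 74), (15, -4, 71), (15, 4, 71), (15, 14, 74)  [4]
  a=16..17: none
  a=18: (18, -2, 59), (18, 2, 59)  [2]
  a=19..24: none
  a=25: (25, -16, 45), (25, 16, 45)  [2]
  a=26: none
  a=27: (27, -20, 43), (27, 20, 43)  [2]
  a=28..29: none
  a=30: (30, -26, 41), (30, -14, 37), (30, 14, 37), (30, 26, 41)  [4]
  a=31..37: none
Total reduced forms: 1 + 1 + 2 + 2 + 2 + 2 + 2 + 4 + 2 + 2 + 2 + 4 = 26
h = 26

26


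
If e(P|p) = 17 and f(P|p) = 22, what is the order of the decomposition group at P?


|D_P| = e * f
= 17 * 22
= 374

374


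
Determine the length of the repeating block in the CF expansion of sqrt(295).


Run the CF algorithm for sqrt(295).
a_0 = floor(sqrt(295)) = 17; set m_0=0, q_0=1.
Recurrence: m' = q*a - m,  q' = (d - m'^2)/q,  a' = floor((a_0 + m')/q').
  step 1: m=17, q=6, a=5
  step 2: m=13, q=21, a=1
  step 3: m=8, q=11, a=2
  step 4: m=14, q=9, a=3
  step 5: m=13, q=14, a=2
  step 6: m=15, q=5, a=6
  step 7: m=15, q=14, a=2
  step 8: m=13, q=9, a=3
  step 9: m=14, q=11, a=2
  step 10: m=8, q=21, a=1
  step 11: m=13, q=6, a=5
  step 12: m=17, q=1, a=34
a_12 = 2*a_0 = 34, so the period closes here.
sqrt(295) = [17; 5, 1, 2, 3, 2, 6, 2, 3, 2, 1, 5, 34]
Period length = 12

12


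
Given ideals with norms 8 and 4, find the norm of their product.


N(IJ) = N(I) * N(J)
= 8 * 4
= 32

32


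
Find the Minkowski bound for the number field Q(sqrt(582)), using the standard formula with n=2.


d = 582, d mod 4 = 2, so disc(K) = 4d = 2328; |disc(K)| = 2328
Real quadratic field, so n = 2, s = r2 = 0, r1 = 2
M = (n!/n^n) * (4/pi)^s * sqrt(|disc(K)|) = (2!/2^2) * (4/pi)^0 * sqrt(2328)
= 0.5 * 1.000000 * 48.249352
= 24.1247

24.1247


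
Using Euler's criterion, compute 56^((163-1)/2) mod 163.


p = 163 is prime and the exponent is (p-1)/2 = 81, so by Euler's criterion 56^81 = (56/163) = +1 or -1 mod 163.
Compute by square-and-multiply:
  81 = 64 + 16 + 1 (binary 1010001)
  Repeated squaring mod 163: 56^1 = 56, 56^2 = 39, 56^4 = 54, 56^8 = 145, 56^16 = 161, 56^32 = 4, 56^64 = 16
  56^81 = 56^64 * 56^16 * 56^1 = 16 * 161 * 56 mod 163
    16 * 161 = 2576 = 131 mod 163
    131 * 56 = 7336 = 1 mod 163
  56^81 = 1 mod 163
Result 1: 56 is a quadratic residue mod 163.
56^81 mod 163 = 1

1


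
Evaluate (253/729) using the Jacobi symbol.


Compute (253/729) via quadratic reciprocity:
  reciprocity: (253/729) -> +(729/253)
  reduce: (223/253)
  reciprocity: (223/253) -> +(253/223)
  reduce: (30/223)
  pull out 2: (2/223) = +1  (since 223 mod 8 = 7)
  reciprocity: (15/223) -> -(223/15)
  reduce: (13/15)
  reciprocity: (13/15) -> +(15/13)
  reduce: (2/13)
  pull out 2: (2/13) = -1  (since 13 mod 8 = 5)
  (1/13) = 1
Product of signs = 1

1


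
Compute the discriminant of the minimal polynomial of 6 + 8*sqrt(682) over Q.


The element 6 + 8*sqrt(682) has minimal polynomial:
x^2 - 12*x - 43612
Discriminant = (-12)^2 - 4*(-43612)
= 144 + 174448
= 174592

174592


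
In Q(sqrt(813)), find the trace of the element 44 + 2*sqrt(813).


Tr(a + b*sqrt(d)) = (a + b*sqrt(d)) + (a - b*sqrt(d)) = 2a
= 2 * (44)
= 88

88


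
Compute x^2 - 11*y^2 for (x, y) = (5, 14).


x^2 - d*y^2
= 5^2 - 11*14^2
= 25 - 2156
= -2131

-2131


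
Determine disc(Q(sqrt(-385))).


For K = Q(sqrt(d)) with d squarefree: disc(K) = d if d = 1 mod 4, and disc(K) = 4d if d = 2 or 3 mod 4.
Here d = -385, and d mod 4 = 3.
d = 3 mod 4, not 1 (O_K = Z[sqrt(d)]), so disc(K) = 4d = 4 * (-385) = -1540

-1540


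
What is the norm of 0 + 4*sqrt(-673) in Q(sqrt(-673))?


N(a + b*sqrt(d)) = a^2 - d*b^2
= (0)^2 - (-673)*(4)^2
= 0 + 10768
= 10768

10768


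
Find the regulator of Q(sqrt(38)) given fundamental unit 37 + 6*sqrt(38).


epsilon = 37 + 6*sqrt(38)
= 73.9865
R = ln(73.9865)
= 4.3039

4.3039


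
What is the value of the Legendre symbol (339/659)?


p = 659 is prime, so compute (339/659) with the reciprocity algorithm (Jacobi-symbol steps: pull out 2s via (2/n), flip via reciprocity, reduce):
  reciprocity: (339/659) -> -(659/339)
  reduce: (320/339)
  pull out 2: (2/339) = -1  (since 339 mod 8 = 3)
  pull out 2: (2/339) = -1  (since 339 mod 8 = 3)
  pull out 2: (2/339) = -1  (since 339 mod 8 = 3)
  pull out 2: (2/339) = -1  (since 339 mod 8 = 3)
  pull out 2: (2/339) = -1  (since 339 mod 8 = 3)
  pull out 2: (2/339) = -1  (since 339 mod 8 = 3)
  reciprocity: (5/339) -> +(339/5)
  reduce: (4/5)
  pull out 2: (2/5) = -1  (since 5 mod 8 = 5)
  pull out 2: (2/5) = -1  (since 5 mod 8 = 5)
  (1/5) = 1
Product of signs = -1
(339/659) = -1

-1


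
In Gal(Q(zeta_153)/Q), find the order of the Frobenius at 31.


The Frobenius at p in Gal(Q(zeta_n)/Q) = (Z/nZ)* is the class of p, so its order is ord_153(31), the smallest k >= 1 with 31^k = 1 mod 153.
n = 153 = 3^2 * 17, phi(153) = 96; the order divides phi(n).
Divisors of 96: 1, 2, 3, 4, 6, 8, 12, 16, 24, 32, 48, 96
Repeated squaring mod 153: 31^1 = 31, 31^2 = 43, 31^4 = 13, 31^8 = 16, 31^16 = 103, 31^32 = 52, 31^64 = 103
Test divisors in increasing order:
  k=1: 31^1 = 31 mod 153
  k=2: 31^2 = 43 mod 153
  k=3: 31^3 = 43 * 31 = 109 mod 153
  k=4: 31^4 = 13 mod 153
  k=6: 31^6 = 13 * 43 = 100 mod 153
  k=8: 31^8 = 16 mod 153
  k=12: 31^12 = 16 * 13 = 55 mod 153
  k=16: 31^16 = 103 mod 153
  k=24: 31^24 = 103 * 16 = 118 mod 153
  k=32: 31^32 = 52 mod 153
  k=48: 31^48 = 52 * 103 = 1 mod 153  <- first divisor giving 1
Order = 48

48


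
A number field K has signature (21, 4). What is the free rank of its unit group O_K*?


By Dirichlet's unit theorem:
rank = r1 + r2 - 1
= 21 + 4 - 1
= 24

24


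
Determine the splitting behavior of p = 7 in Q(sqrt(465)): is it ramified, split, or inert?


K = Q(sqrt(465)). Since d mod 4 = 1, disc(K) = 465.
Check p | disc: 465 mod 7 = 3.
p does not divide disc. Compute Legendre symbol (d/p):
3^((7-1)/2) mod 7 = -1
(d/p) = -1, so p is inert: (p) stays prime with e=1, f=2, g=1.
Therefore p is inert.

inert


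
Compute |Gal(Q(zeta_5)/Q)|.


|Gal(Q(zeta_5)/Q)| = phi(5)
= 4

4


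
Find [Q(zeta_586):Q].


The degree equals Euler's totient phi(586).
586 = 2 * 293
phi(586) = 292

292


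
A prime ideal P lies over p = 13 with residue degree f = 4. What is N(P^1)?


N(P^a) = p^(a*f)
= 13^(1*4)
= 13^4
= 28561

28561


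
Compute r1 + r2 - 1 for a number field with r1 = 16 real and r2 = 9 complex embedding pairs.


By Dirichlet's unit theorem:
rank = r1 + r2 - 1
= 16 + 9 - 1
= 24

24


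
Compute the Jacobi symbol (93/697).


Compute (93/697) via quadratic reciprocity:
  reciprocity: (93/697) -> +(697/93)
  reduce: (46/93)
  pull out 2: (2/93) = -1  (since 93 mod 8 = 5)
  reciprocity: (23/93) -> +(93/23)
  reduce: (1/23)
  (1/23) = 1
Product of signs = -1

-1


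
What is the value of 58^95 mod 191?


p = 191 is prime and the exponent is (p-1)/2 = 95, so by Euler's criterion 58^95 = (58/191) = +1 or -1 mod 191.
Compute by square-and-multiply:
  95 = 64 + 16 + 8 + 4 + 2 + 1 (binary 1011111)
  Repeated squaring mod 191: 58^1 = 58, 58^2 = 117, 58^4 = 128, 58^8 = 149, 58^16 = 45, 58^32 = 115, 58^64 = 46
  58^95 = 58^64 * 58^16 * 58^8 * 58^4 * 58^2 * 58^1 = 46 * 45 * 149 * 128 * 117 * 58 mod 191
    46 * 45 = 2070 = 160 mod 191
    160 * 149 = 23840 = 156 mod 191
    156 * 128 = 19968 = 104 mod 191
    104 * 117 = 12168 = 135 mod 191
    135 * 58 = 7830 = 190 mod 191
  58^95 = 190 mod 191
Result 190 = p - 1 = -1 mod 191: 58 is a quadratic non-residue mod 191. As a residue in [0, p-1] the value is 190.
58^95 mod 191 = 190

190


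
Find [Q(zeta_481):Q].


The degree equals Euler's totient phi(481).
481 = 13 * 37
phi(481) = 432

432


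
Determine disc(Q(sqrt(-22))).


For K = Q(sqrt(d)) with d squarefree: disc(K) = d if d = 1 mod 4, and disc(K) = 4d if d = 2 or 3 mod 4.
Here d = -22, and d mod 4 = 2.
d = 2 mod 4, not 1 (O_K = Z[sqrt(d)]), so disc(K) = 4d = 4 * (-22) = -88

-88


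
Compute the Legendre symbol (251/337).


p = 337 is prime, so compute (251/337) with the reciprocity algorithm (Jacobi-symbol steps: pull out 2s via (2/n), flip via reciprocity, reduce):
  reciprocity: (251/337) -> +(337/251)
  reduce: (86/251)
  pull out 2: (2/251) = -1  (since 251 mod 8 = 3)
  reciprocity: (43/251) -> -(251/43)
  reduce: (36/43)
  pull out 2: (2/43) = -1  (since 43 mod 8 = 3)
  pull out 2: (2/43) = -1  (since 43 mod 8 = 3)
  reciprocity: (9/43) -> +(43/9)
  reduce: (7/9)
  reciprocity: (7/9) -> +(9/7)
  reduce: (2/7)
  pull out 2: (2/7) = +1  (since 7 mod 8 = 7)
  (1/7) = 1
Product of signs = 1
(251/337) = 1

1


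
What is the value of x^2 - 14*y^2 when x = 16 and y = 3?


x^2 - d*y^2
= 16^2 - 14*3^2
= 256 - 126
= 130

130


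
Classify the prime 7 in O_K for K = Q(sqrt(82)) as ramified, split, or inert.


K = Q(sqrt(82)). Since d mod 4 = 2, disc(K) = 328.
Check p | disc: 328 mod 7 = 6.
p does not divide disc. Compute Legendre symbol (d/p):
5^((7-1)/2) mod 7 = -1
(d/p) = -1, so p is inert: (p) stays prime with e=1, f=2, g=1.
Therefore p is inert.

inert


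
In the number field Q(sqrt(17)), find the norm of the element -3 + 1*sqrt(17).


N(a + b*sqrt(d)) = a^2 - d*b^2
= (-3)^2 - (17)*(1)^2
= 9 - 17
= -8

-8


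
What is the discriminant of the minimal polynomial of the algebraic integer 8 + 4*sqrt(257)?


The element 8 + 4*sqrt(257) has minimal polynomial:
x^2 - 16*x - 4048
Discriminant = (-16)^2 - 4*(-4048)
= 256 + 16192
= 16448

16448


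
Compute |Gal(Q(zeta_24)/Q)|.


|Gal(Q(zeta_24)/Q)| = phi(24)
= 8

8


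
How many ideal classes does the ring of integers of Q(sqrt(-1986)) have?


K = Q(sqrt(-1986)). d mod 4 = 2, so D = disc(K) = 4d = -7944
h(K) equals the number of primitive reduced positive-definite forms (a, b, c) = a*x^2 + b*x*y + c*y^2 with b^2 - 4ac = D,
where reduced means |b| <= a <= c, with b >= 0 whenever |b| = a or a = c, and primitive means gcd(a, b, c) = 1.
Reduced forces 3a^2 <= |D| = 7944, so 1 <= a <= 51; b must have the parity of D, and c = (b^2 - D)/(4a) must be an integer >= a.
Enumerate a = 1..51, b in [-a, a]:
  a=1: (1, 0, 1986)  [1]
  a=2: (2, 0, 993)  [1]
  a=3: (3, 0, 662)  [1]
  a=4: none
  a=5: (5, -4, 398), (5, 4, 398)  [2]
  a=6: (6, 0, 331)  [1]
  a=7: (7, -6, 285), (7, 6, 285)  [2]
  a=8..9: none
  a=10: (10, -4, 199), (10, 4, 199)  [2]
  a=11: (11, -8, 182), (11, 8, 182)  [2]
  a=12: none
  a=13: (13, -8, 154), (13, 8, 154)  [2]
  a=14: (14, -8, 143), (14, 8, 143)  [2]
  a=15: (15, -6, 133), (15, 6, 133)  [2]
  a=16..18: none
  a=19: (19, -6, 105), (19, 6, 105)  [2]
  a=20: none
  a=21: (21, -6, 95), (21, 6, 95)  [2]
  a=22: (22, -8, 91), (22, 8, 91)  [2]
  a=23..24: none
  a=25: (25, -16, 82), (25, 16, 82)  [2]
  a=26: (26, -8, 77), (26, 8, 77)  [2]
  a=27..29: none
  a=30: (30, -24, 71), (30, 24, 71)  [2]
  a=31..32: none
  a=33: (33, -30, 67), (33, 30, 67)  [2]
  a=34: none
  a=35: (35, -34, 65), (35, -6, 57), (35, 6, 57), (35, 34, 65)  [4]
  a=36: none
  a=37: (37, -14, 55), (37, 14, 55)  [2]
  a=38: (38, -32, 59), (38, 32, 59)  [2]
  a=39: (39, -18, 53), (39, 18, 53)  [2]
  a=40: none
  a=41: (41, -16, 50), (41, 16, 50)  [2]
  a=42: (42, -36, 55), (42, 36, 55)  [2]
  a=43: (43, -22, 49), (43, 22, 49)  [2]
  a=44..51: none
Total reduced forms: 1 + 1 + 1 + 2 + 1 + 2 + 2 + 2 + 2 + 2 + 2 + 2 + 2 + 2 + 2 + 2 + 2 + 2 + 4 + 2 + 2 + 2 + 2 + 2 + 2 = 48
h = 48

48


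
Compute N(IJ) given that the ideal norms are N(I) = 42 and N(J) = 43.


N(IJ) = N(I) * N(J)
= 42 * 43
= 1806

1806


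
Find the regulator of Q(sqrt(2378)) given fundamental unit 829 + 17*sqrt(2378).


epsilon = 829 + 17*sqrt(2378)
= 1658.0006
R = ln(1658.0006)
= 7.4134

7.4134


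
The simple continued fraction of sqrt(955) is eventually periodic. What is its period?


Run the CF algorithm for sqrt(955).
a_0 = floor(sqrt(955)) = 30; set m_0=0, q_0=1.
Recurrence: m' = q*a - m,  q' = (d - m'^2)/q,  a' = floor((a_0 + m')/q').
  step 1: m=30, q=55, a=1
  step 2: m=25, q=6, a=9
  step 3: m=29, q=19, a=3
  step 4: m=28, q=9, a=6
  step 5: m=26, q=31, a=1
  step 6: m=5, q=30, a=1
  step 7: m=25, q=11, a=5
  step 8: m=30, q=5, a=12
  step 9: m=30, q=11, a=5
  step 10: m=25, q=30, a=1
  step 11: m=5, q=31, a=1
  step 12: m=26, q=9, a=6
  step 13: m=28, q=19, a=3
  step 14: m=29, q=6, a=9
  step 15: m=25, q=55, a=1
  step 16: m=30, q=1, a=60
a_16 = 2*a_0 = 60, so the period closes here.
sqrt(955) = [30; 1, 9, 3, 6, 1, 1, 5, 12, 5, 1, 1, 6, 3, 9, 1, 60]
Period length = 16

16


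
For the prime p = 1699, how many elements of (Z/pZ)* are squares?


For prime p, the number of non-zero quadratic residues is (p-1)/2.
= (1699-1)/2
= 849

849


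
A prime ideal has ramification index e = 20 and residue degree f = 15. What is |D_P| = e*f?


|D_P| = e * f
= 20 * 15
= 300

300


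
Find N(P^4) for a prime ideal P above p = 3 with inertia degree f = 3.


N(P^a) = p^(a*f)
= 3^(4*3)
= 3^12
= 531441

531441


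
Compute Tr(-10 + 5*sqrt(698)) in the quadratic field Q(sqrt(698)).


Tr(a + b*sqrt(d)) = (a + b*sqrt(d)) + (a - b*sqrt(d)) = 2a
= 2 * (-10)
= -20

-20


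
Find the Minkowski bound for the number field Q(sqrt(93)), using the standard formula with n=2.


d = 93, d mod 4 = 1, so disc(K) = d = 93; |disc(K)| = 93
Real quadratic field, so n = 2, s = r2 = 0, r1 = 2
M = (n!/n^n) * (4/pi)^s * sqrt(|disc(K)|) = (2!/2^2) * (4/pi)^0 * sqrt(93)
= 0.5 * 1.000000 * 9.643651
= 4.8218

4.8218


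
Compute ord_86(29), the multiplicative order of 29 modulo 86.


We want ord_86(29), the smallest k >= 1 with 29^k = 1 mod 86.
n = 86 = 2 * 43, phi(86) = 42; the order divides phi(n).
Divisors of 42: 1, 2, 3, 6, 7, 14, 21, 42
Repeated squaring mod 86: 29^1 = 29, 29^2 = 67, 29^4 = 17, 29^8 = 31, 29^16 = 15, 29^32 = 53
Test divisors in increasing order:
  k=1: 29^1 = 29 mod 86
  k=2: 29^2 = 67 mod 86
  k=3: 29^3 = 67 * 29 = 51 mod 86
  k=6: 29^6 = 17 * 67 = 21 mod 86
  k=7: 29^7 = 17 * 67 * 29 = 7 mod 86
  k=14: 29^14 = 31 * 17 * 67 = 49 mod 86
  k=21: 29^21 = 15 * 17 * 29 = 85 mod 86
  k=42: 29^42 = 53 * 31 * 67 = 1 mod 86  <- first divisor giving 1
Order = 42

42


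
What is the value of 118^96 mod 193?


p = 193 is prime and the exponent is (p-1)/2 = 96, so by Euler's criterion 118^96 = (118/193) = +1 or -1 mod 193.
Compute by square-and-multiply:
  96 = 64 + 32 (binary 1100000)
  Repeated squaring mod 193: 118^1 = 118, 118^2 = 28, 118^4 = 12, 118^8 = 144, 118^16 = 85, 118^32 = 84, 118^64 = 108
  118^96 = 118^64 * 118^32 = 108 * 84 mod 193
    108 * 84 = 9072 = 1 mod 193
  118^96 = 1 mod 193
Result 1: 118 is a quadratic residue mod 193.
118^96 mod 193 = 1

1


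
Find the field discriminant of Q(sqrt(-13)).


For K = Q(sqrt(d)) with d squarefree: disc(K) = d if d = 1 mod 4, and disc(K) = 4d if d = 2 or 3 mod 4.
Here d = -13, and d mod 4 = 3.
d = 3 mod 4, not 1 (O_K = Z[sqrt(d)]), so disc(K) = 4d = 4 * (-13) = -52

-52


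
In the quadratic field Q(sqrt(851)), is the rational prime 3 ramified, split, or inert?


K = Q(sqrt(851)). Since d mod 4 = 3, disc(K) = 3404.
Check p | disc: 3404 mod 3 = 2.
p does not divide disc. Compute Legendre symbol (d/p):
2^((3-1)/2) mod 3 = -1
(d/p) = -1, so p is inert: (p) stays prime with e=1, f=2, g=1.
Therefore p is inert.

inert


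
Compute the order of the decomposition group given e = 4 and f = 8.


|D_P| = e * f
= 4 * 8
= 32

32


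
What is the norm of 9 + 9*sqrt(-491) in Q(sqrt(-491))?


N(a + b*sqrt(d)) = a^2 - d*b^2
= (9)^2 - (-491)*(9)^2
= 81 + 39771
= 39852

39852


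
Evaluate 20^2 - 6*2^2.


x^2 - d*y^2
= 20^2 - 6*2^2
= 400 - 24
= 376

376


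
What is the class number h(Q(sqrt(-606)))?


K = Q(sqrt(-606)). d mod 4 = 2, so D = disc(K) = 4d = -2424
h(K) equals the number of primitive reduced positive-definite forms (a, b, c) = a*x^2 + b*x*y + c*y^2 with b^2 - 4ac = D,
where reduced means |b| <= a <= c, with b >= 0 whenever |b| = a or a = c, and primitive means gcd(a, b, c) = 1.
Reduced forces 3a^2 <= |D| = 2424, so 1 <= a <= 28; b must have the parity of D, and c = (b^2 - D)/(4a) must be an integer >= a.
Enumerate a = 1..28, b in [-a, a]:
  a=1: (1, 0, 606)  [1]
  a=2: (2, 0, 303)  [1]
  a=3: (3, 0, 202)  [1]
  a=4: none
  a=5: (5, -4, 122), (5, 4, 122)  [2]
  a=6: (6, 0, 101)  [1]
  a=7..9: none
  a=10: (10, -4, 61), (10, 4, 61)  [2]
  a=11..14: none
  a=15: (15, -6, 41), (15, 6, 41)  [2]
  a=16..24: none
  a=25: (25, -24, 30), (25, 24, 30)  [2]
  a=26..28: none
Total reduced forms: 1 + 1 + 1 + 2 + 1 + 2 + 2 + 2 = 12
h = 12

12


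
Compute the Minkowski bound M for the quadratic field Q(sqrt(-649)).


d = -649, d mod 4 = 3, so disc(K) = 4d = -2596; |disc(K)| = 2596
Imaginary quadratic field, so n = 2, s = r2 = 1, r1 = 0
M = (n!/n^n) * (4/pi)^s * sqrt(|disc(K)|) = (2!/2^2) * (4/pi)^1 * sqrt(2596)
= 0.5 * 1.273240 * 50.950957
= 32.4364

32.4364


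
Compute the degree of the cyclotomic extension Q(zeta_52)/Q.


The degree equals Euler's totient phi(52).
52 = 2^2 * 13
phi(52) = 24

24


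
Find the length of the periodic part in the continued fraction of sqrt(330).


Run the CF algorithm for sqrt(330).
a_0 = floor(sqrt(330)) = 18; set m_0=0, q_0=1.
Recurrence: m' = q*a - m,  q' = (d - m'^2)/q,  a' = floor((a_0 + m')/q').
  step 1: m=18, q=6, a=6
  step 2: m=18, q=1, a=36
a_2 = 2*a_0 = 36, so the period closes here.
sqrt(330) = [18; 6, 36]
Period length = 2

2


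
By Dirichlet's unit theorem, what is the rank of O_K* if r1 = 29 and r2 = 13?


By Dirichlet's unit theorem:
rank = r1 + r2 - 1
= 29 + 13 - 1
= 41

41


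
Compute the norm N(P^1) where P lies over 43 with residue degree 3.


N(P^a) = p^(a*f)
= 43^(1*3)
= 43^3
= 79507

79507


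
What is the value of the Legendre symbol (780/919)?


p = 919 is prime, so compute (780/919) with the reciprocity algorithm (Jacobi-symbol steps: pull out 2s via (2/n), flip via reciprocity, reduce):
  pull out 2: (2/919) = +1  (since 919 mod 8 = 7)
  pull out 2: (2/919) = +1  (since 919 mod 8 = 7)
  reciprocity: (195/919) -> -(919/195)
  reduce: (139/195)
  reciprocity: (139/195) -> -(195/139)
  reduce: (56/139)
  pull out 2: (2/139) = -1  (since 139 mod 8 = 3)
  pull out 2: (2/139) = -1  (since 139 mod 8 = 3)
  pull out 2: (2/139) = -1  (since 139 mod 8 = 3)
  reciprocity: (7/139) -> -(139/7)
  reduce: (6/7)
  pull out 2: (2/7) = +1  (since 7 mod 8 = 7)
  reciprocity: (3/7) -> -(7/3)
  reduce: (1/3)
  (1/3) = 1
Product of signs = -1
(780/919) = -1

-1


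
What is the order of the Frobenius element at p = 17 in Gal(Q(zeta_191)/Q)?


The Frobenius at p in Gal(Q(zeta_n)/Q) = (Z/nZ)* is the class of p, so its order is ord_191(17), the smallest k >= 1 with 17^k = 1 mod 191.
n = 191 = 191, phi(191) = 190; the order divides phi(n).
Divisors of 190: 1, 2, 5, 10, 19, 38, 95, 190
Repeated squaring mod 191: 17^1 = 17, 17^2 = 98, 17^4 = 54, 17^8 = 51, 17^16 = 118, 17^32 = 172, 17^64 = 170, 17^128 = 59
Test divisors in increasing order:
  k=1: 17^1 = 17 mod 191
  k=2: 17^2 = 98 mod 191
  k=5: 17^5 = 54 * 17 = 154 mod 191
  k=10: 17^10 = 51 * 98 = 32 mod 191
  k=19: 17^19 = 118 * 98 * 17 = 49 mod 191
  k=38: 17^38 = 172 * 54 * 98 = 109 mod 191
  k=95: 17^95 = 170 * 118 * 51 * 54 * 98 * 17 = 1 mod 191  <- first divisor giving 1
Order = 95

95


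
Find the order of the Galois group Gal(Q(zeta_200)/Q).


|Gal(Q(zeta_200)/Q)| = phi(200)
= 80

80


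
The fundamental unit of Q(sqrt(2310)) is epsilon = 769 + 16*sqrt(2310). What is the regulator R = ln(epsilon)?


epsilon = 769 + 16*sqrt(2310)
= 1537.9993
R = ln(1537.9993)
= 7.3382

7.3382


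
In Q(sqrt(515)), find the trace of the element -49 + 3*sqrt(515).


Tr(a + b*sqrt(d)) = (a + b*sqrt(d)) + (a - b*sqrt(d)) = 2a
= 2 * (-49)
= -98

-98


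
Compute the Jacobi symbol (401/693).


Compute (401/693) via quadratic reciprocity:
  reciprocity: (401/693) -> +(693/401)
  reduce: (292/401)
  pull out 2: (2/401) = +1  (since 401 mod 8 = 1)
  pull out 2: (2/401) = +1  (since 401 mod 8 = 1)
  reciprocity: (73/401) -> +(401/73)
  reduce: (36/73)
  pull out 2: (2/73) = +1  (since 73 mod 8 = 1)
  pull out 2: (2/73) = +1  (since 73 mod 8 = 1)
  reciprocity: (9/73) -> +(73/9)
  reduce: (1/9)
  (1/9) = 1
Product of signs = 1

1


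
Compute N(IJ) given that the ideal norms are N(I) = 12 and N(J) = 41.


N(IJ) = N(I) * N(J)
= 12 * 41
= 492

492


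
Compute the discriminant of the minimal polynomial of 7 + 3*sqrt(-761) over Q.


The element 7 + 3*sqrt(-761) has minimal polynomial:
x^2 - 14*x + 6898
Discriminant = (-14)^2 - 4*(6898)
= 196 - 27592
= -27396

-27396


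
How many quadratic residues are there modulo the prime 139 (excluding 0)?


For prime p, the number of non-zero quadratic residues is (p-1)/2.
= (139-1)/2
= 69

69


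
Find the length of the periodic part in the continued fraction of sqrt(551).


Run the CF algorithm for sqrt(551).
a_0 = floor(sqrt(551)) = 23; set m_0=0, q_0=1.
Recurrence: m' = q*a - m,  q' = (d - m'^2)/q,  a' = floor((a_0 + m')/q').
  step 1: m=23, q=22, a=2
  step 2: m=21, q=5, a=8
  step 3: m=19, q=38, a=1
  step 4: m=19, q=5, a=8
  step 5: m=21, q=22, a=2
  step 6: m=23, q=1, a=46
a_6 = 2*a_0 = 46, so the period closes here.
sqrt(551) = [23; 2, 8, 1, 8, 2, 46]
Period length = 6

6


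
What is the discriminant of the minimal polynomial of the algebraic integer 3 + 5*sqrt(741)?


The element 3 + 5*sqrt(741) has minimal polynomial:
x^2 - 6*x - 18516
Discriminant = (-6)^2 - 4*(-18516)
= 36 + 74064
= 74100

74100


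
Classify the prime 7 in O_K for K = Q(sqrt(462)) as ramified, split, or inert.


K = Q(sqrt(462)). Since d mod 4 = 2, disc(K) = 1848.
Check p | disc: 1848 mod 7 = 0.
p divides disc, so p ramifies: (p) = P^2 with e=2, f=1, g=1.
Therefore p is ramified.

ramified


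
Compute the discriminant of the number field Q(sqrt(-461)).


For K = Q(sqrt(d)) with d squarefree: disc(K) = d if d = 1 mod 4, and disc(K) = 4d if d = 2 or 3 mod 4.
Here d = -461, and d mod 4 = 3.
d = 3 mod 4, not 1 (O_K = Z[sqrt(d)]), so disc(K) = 4d = 4 * (-461) = -1844

-1844


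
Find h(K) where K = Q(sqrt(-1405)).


K = Q(sqrt(-1405)). d mod 4 = 3, so D = disc(K) = 4d = -5620
h(K) equals the number of primitive reduced positive-definite forms (a, b, c) = a*x^2 + b*x*y + c*y^2 with b^2 - 4ac = D,
where reduced means |b| <= a <= c, with b >= 0 whenever |b| = a or a = c, and primitive means gcd(a, b, c) = 1.
Reduced forces 3a^2 <= |D| = 5620, so 1 <= a <= 43; b must have the parity of D, and c = (b^2 - D)/(4a) must be an integer >= a.
Enumerate a = 1..43, b in [-a, a]:
  a=1: (1, 0, 1405)  [1]
  a=2: (2, 2, 703)  [1]
  a=3..4: none
  a=5: (5, 0, 281)  [1]
  a=6: none
  a=7: (7, -6, 202), (7, 6, 202)  [2]
  a=8..9: none
  a=10: (10, 10, 143)  [1]
  a=11: (11, -10, 130), (11, 10, 130)  [2]
  a=12: none
  a=13: (13, -10, 110), (13, 10, 110)  [2]
  a=14: (14, -6, 101), (14, 6, 101)  [2]
  a=15..18: none
  a=19: (19, -2, 74), (19, 2, 74)  [2]
  a=20..21: none
  a=22: (22, -10, 65), (22, 10, 65)  [2]
  a=23..25: none
  a=26: (26, -10, 55), (26, 10, 55)  [2]
  a=27..28: none
  a=29: (29, -8, 49), (29, 8, 49)  [2]
  a=30..34: none
  a=35: (35, -20, 43), (35, 20, 43)  [2]
  a=36: none
  a=37: (37, -2, 38), (37, 2, 38)  [2]
  a=38..43: none
Total reduced forms: 1 + 1 + 1 + 2 + 1 + 2 + 2 + 2 + 2 + 2 + 2 + 2 + 2 + 2 = 24
h = 24

24


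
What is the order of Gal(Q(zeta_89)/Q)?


|Gal(Q(zeta_89)/Q)| = phi(89)
= 88

88


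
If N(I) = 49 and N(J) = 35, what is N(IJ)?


N(IJ) = N(I) * N(J)
= 49 * 35
= 1715

1715


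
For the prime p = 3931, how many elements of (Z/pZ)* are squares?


For prime p, the number of non-zero quadratic residues is (p-1)/2.
= (3931-1)/2
= 1965

1965


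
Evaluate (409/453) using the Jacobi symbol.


Compute (409/453) via quadratic reciprocity:
  reciprocity: (409/453) -> +(453/409)
  reduce: (44/409)
  pull out 2: (2/409) = +1  (since 409 mod 8 = 1)
  pull out 2: (2/409) = +1  (since 409 mod 8 = 1)
  reciprocity: (11/409) -> +(409/11)
  reduce: (2/11)
  pull out 2: (2/11) = -1  (since 11 mod 8 = 3)
  (1/11) = 1
Product of signs = -1

-1


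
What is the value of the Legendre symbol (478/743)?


p = 743 is prime, so compute (478/743) with the reciprocity algorithm (Jacobi-symbol steps: pull out 2s via (2/n), flip via reciprocity, reduce):
  pull out 2: (2/743) = +1  (since 743 mod 8 = 7)
  reciprocity: (239/743) -> -(743/239)
  reduce: (26/239)
  pull out 2: (2/239) = +1  (since 239 mod 8 = 7)
  reciprocity: (13/239) -> +(239/13)
  reduce: (5/13)
  reciprocity: (5/13) -> +(13/5)
  reduce: (3/5)
  reciprocity: (3/5) -> +(5/3)
  reduce: (2/3)
  pull out 2: (2/3) = -1  (since 3 mod 8 = 3)
  (1/3) = 1
Product of signs = 1
(478/743) = 1

1


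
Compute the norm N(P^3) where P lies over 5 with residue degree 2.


N(P^a) = p^(a*f)
= 5^(3*2)
= 5^6
= 15625

15625


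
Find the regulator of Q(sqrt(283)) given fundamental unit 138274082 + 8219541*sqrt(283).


epsilon = 138274082 + 8219541*sqrt(283)
= 2.7655e+08
R = ln(2.7655e+08)
= 19.4379

19.4379


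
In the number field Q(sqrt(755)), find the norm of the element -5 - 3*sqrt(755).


N(a + b*sqrt(d)) = a^2 - d*b^2
= (-5)^2 - (755)*(-3)^2
= 25 - 6795
= -6770

-6770


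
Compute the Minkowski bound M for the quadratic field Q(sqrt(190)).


d = 190, d mod 4 = 2, so disc(K) = 4d = 760; |disc(K)| = 760
Real quadratic field, so n = 2, s = r2 = 0, r1 = 2
M = (n!/n^n) * (4/pi)^s * sqrt(|disc(K)|) = (2!/2^2) * (4/pi)^0 * sqrt(760)
= 0.5 * 1.000000 * 27.568098
= 13.7840

13.7840


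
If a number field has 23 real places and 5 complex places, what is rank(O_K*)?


By Dirichlet's unit theorem:
rank = r1 + r2 - 1
= 23 + 5 - 1
= 27

27


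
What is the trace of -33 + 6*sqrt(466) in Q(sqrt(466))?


Tr(a + b*sqrt(d)) = (a + b*sqrt(d)) + (a - b*sqrt(d)) = 2a
= 2 * (-33)
= -66

-66


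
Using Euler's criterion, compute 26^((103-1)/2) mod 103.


p = 103 is prime and the exponent is (p-1)/2 = 51, so by Euler's criterion 26^51 = (26/103) = +1 or -1 mod 103.
Compute by square-and-multiply:
  51 = 32 + 16 + 2 + 1 (binary 110011)
  Repeated squaring mod 103: 26^1 = 26, 26^2 = 58, 26^4 = 68, 26^8 = 92, 26^16 = 18, 26^32 = 15
  26^51 = 26^32 * 26^16 * 26^2 * 26^1 = 15 * 18 * 58 * 26 mod 103
    15 * 18 = 270 = 64 mod 103
    64 * 58 = 3712 = 4 mod 103
    4 * 26 = 104 = 1 mod 103
  26^51 = 1 mod 103
Result 1: 26 is a quadratic residue mod 103.
26^51 mod 103 = 1

1


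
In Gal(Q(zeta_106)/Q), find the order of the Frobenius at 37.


The Frobenius at p in Gal(Q(zeta_n)/Q) = (Z/nZ)* is the class of p, so its order is ord_106(37), the smallest k >= 1 with 37^k = 1 mod 106.
n = 106 = 2 * 53, phi(106) = 52; the order divides phi(n).
Divisors of 52: 1, 2, 4, 13, 26, 52
Repeated squaring mod 106: 37^1 = 37, 37^2 = 97, 37^4 = 81, 37^8 = 95, 37^16 = 15, 37^32 = 13
Test divisors in increasing order:
  k=1: 37^1 = 37 mod 106
  k=2: 37^2 = 97 mod 106
  k=4: 37^4 = 81 mod 106
  k=13: 37^13 = 95 * 81 * 37 = 105 mod 106
  k=26: 37^26 = 15 * 95 * 97 = 1 mod 106  <- first divisor giving 1
Order = 26

26


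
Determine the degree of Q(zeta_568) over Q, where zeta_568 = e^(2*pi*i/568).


The degree equals Euler's totient phi(568).
568 = 2^3 * 71
phi(568) = 280

280


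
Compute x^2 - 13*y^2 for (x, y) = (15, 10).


x^2 - d*y^2
= 15^2 - 13*10^2
= 225 - 1300
= -1075

-1075


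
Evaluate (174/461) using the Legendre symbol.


p = 461 is prime, so compute (174/461) with the reciprocity algorithm (Jacobi-symbol steps: pull out 2s via (2/n), flip via reciprocity, reduce):
  pull out 2: (2/461) = -1  (since 461 mod 8 = 5)
  reciprocity: (87/461) -> +(461/87)
  reduce: (26/87)
  pull out 2: (2/87) = +1  (since 87 mod 8 = 7)
  reciprocity: (13/87) -> +(87/13)
  reduce: (9/13)
  reciprocity: (9/13) -> +(13/9)
  reduce: (4/9)
  pull out 2: (2/9) = +1  (since 9 mod 8 = 1)
  pull out 2: (2/9) = +1  (since 9 mod 8 = 1)
  (1/9) = 1
Product of signs = -1
(174/461) = -1

-1


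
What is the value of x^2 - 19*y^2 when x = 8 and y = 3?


x^2 - d*y^2
= 8^2 - 19*3^2
= 64 - 171
= -107

-107


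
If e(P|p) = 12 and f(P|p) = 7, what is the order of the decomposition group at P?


|D_P| = e * f
= 12 * 7
= 84

84


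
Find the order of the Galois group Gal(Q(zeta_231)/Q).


|Gal(Q(zeta_231)/Q)| = phi(231)
= 120

120


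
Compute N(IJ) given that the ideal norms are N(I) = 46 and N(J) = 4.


N(IJ) = N(I) * N(J)
= 46 * 4
= 184

184
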